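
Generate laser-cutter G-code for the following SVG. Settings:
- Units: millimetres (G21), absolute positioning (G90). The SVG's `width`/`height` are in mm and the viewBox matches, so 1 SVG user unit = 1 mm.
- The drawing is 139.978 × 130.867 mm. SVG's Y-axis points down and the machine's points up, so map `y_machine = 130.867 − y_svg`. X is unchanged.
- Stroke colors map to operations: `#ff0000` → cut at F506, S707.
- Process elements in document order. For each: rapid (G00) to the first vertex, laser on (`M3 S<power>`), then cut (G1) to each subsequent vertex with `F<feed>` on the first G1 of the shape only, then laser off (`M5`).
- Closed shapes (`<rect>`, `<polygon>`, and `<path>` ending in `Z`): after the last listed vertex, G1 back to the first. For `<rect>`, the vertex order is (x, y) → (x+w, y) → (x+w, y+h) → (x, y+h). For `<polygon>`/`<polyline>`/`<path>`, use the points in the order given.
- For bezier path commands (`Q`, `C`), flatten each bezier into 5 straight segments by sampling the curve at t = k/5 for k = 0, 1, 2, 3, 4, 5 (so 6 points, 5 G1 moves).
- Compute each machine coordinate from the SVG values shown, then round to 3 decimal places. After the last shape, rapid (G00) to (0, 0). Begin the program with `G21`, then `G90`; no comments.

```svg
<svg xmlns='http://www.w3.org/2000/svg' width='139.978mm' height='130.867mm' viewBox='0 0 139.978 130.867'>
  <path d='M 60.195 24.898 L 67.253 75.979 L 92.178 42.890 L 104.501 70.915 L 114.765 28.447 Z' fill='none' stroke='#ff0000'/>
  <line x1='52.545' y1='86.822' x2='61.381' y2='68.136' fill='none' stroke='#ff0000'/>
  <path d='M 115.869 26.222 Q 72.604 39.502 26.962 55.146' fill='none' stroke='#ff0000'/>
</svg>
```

G21
G90
G00 X60.195 Y105.969
M3 S707
G1 X67.253 Y54.888 F506
G1 X92.178 Y87.977
G1 X104.501 Y59.952
G1 X114.765 Y102.420
G1 X60.195 Y105.969
M5
G00 X52.545 Y44.045
M3 S707
G1 X61.381 Y62.731 F506
M5
G00 X115.869 Y104.645
M3 S707
G1 X98.468 Y99.238 F506
G1 X80.877 Y93.643
G1 X63.095 Y87.858
G1 X45.124 Y81.884
G1 X26.962 Y75.721
M5
G00 X0.000 Y0.000

viewBox `0 0 139.978 130.867` with mm width/height → 1 unit = 1 mm. Flip: y_m = 130.867 − y_svg.

**Shape 1** — `<path>` closed polygon, stroke `#ff0000` → cut (S707, F506). Machine vertices: (60.195,105.969) → (67.253,54.888) → (92.178,87.977) → (104.501,59.952) → (114.765,102.420) → (60.195,105.969). Closed: final G1 returns to the first vertex.

**Shape 2** — `<line>` line segment, stroke `#ff0000` → cut (S707, F506). Machine vertices: (52.545,44.045) → (61.381,62.731). Open path.

**Shape 3** — `<path>` quadratic bezier, stroke `#ff0000` → cut (S707, F506). Control points (SVG): P0=(115.869,26.222), P1=(72.604,39.502), P2=(26.962,55.146); sampled at t=k/5. Machine vertices: (115.869,104.645) → (98.468,99.238) → (80.877,93.643) → (63.095,87.858) → (45.124,81.884) → (26.962,75.721). Open path.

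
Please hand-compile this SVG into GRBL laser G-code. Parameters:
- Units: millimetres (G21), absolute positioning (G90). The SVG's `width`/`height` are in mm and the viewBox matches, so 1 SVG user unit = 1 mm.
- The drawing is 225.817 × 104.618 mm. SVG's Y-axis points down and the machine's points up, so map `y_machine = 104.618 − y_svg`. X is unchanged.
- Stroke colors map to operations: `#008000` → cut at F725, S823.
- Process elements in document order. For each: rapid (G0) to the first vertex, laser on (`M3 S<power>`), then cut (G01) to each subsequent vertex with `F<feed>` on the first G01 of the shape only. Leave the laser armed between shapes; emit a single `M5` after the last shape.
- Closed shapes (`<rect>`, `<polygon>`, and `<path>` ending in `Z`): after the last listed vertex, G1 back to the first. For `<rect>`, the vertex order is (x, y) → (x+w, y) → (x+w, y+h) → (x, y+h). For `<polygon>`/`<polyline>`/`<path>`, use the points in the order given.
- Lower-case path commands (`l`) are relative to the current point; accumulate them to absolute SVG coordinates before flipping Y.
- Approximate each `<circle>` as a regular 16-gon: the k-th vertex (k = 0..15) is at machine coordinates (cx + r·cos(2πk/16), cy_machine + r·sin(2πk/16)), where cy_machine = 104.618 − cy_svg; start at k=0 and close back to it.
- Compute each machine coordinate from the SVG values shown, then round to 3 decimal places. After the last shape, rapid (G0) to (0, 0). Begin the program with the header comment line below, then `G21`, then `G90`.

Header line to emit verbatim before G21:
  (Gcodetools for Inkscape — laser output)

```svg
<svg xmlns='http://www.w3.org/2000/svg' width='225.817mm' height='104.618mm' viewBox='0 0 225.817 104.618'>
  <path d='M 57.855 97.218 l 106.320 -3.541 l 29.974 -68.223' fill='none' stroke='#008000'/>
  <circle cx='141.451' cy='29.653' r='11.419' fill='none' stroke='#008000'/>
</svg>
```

viewBox `0 0 225.817 104.618` with mm width/height → 1 unit = 1 mm. Flip: y_m = 104.618 − y_svg.

**Shape 1** — `<path>` open polyline, stroke `#008000` → cut (S823, F725). Machine vertices: (57.855,7.400) → (164.175,10.941) → (194.149,79.164). Open path.

**Shape 2** — `<circle>` circle, stroke `#008000` → cut (S823, F725). Machine vertices: (152.870,74.965) → (152.001,79.335) → (149.525,83.039) → (145.821,85.515) → (141.451,86.384) → (137.081,85.515) → (133.377,83.039) → (130.901,79.335) → (130.032,74.965) → (130.901,70.595) → (133.377,66.891) → (137.081,64.415) → (141.451,63.546) → (145.821,64.415) → (149.525,66.891) → (152.001,70.595) → (152.870,74.965). Closed: final G1 returns to the first vertex.

(Gcodetools for Inkscape — laser output)
G21
G90
G0 X57.855 Y7.400
M3 S823
G01 X164.175 Y10.941 F725
G01 X194.149 Y79.164
G0 X152.870 Y74.965
M3 S823
G01 X152.001 Y79.335 F725
G01 X149.525 Y83.039
G01 X145.821 Y85.515
G01 X141.451 Y86.384
G01 X137.081 Y85.515
G01 X133.377 Y83.039
G01 X130.901 Y79.335
G01 X130.032 Y74.965
G01 X130.901 Y70.595
G01 X133.377 Y66.891
G01 X137.081 Y64.415
G01 X141.451 Y63.546
G01 X145.821 Y64.415
G01 X149.525 Y66.891
G01 X152.001 Y70.595
G01 X152.870 Y74.965
M5
G0 X0.000 Y0.000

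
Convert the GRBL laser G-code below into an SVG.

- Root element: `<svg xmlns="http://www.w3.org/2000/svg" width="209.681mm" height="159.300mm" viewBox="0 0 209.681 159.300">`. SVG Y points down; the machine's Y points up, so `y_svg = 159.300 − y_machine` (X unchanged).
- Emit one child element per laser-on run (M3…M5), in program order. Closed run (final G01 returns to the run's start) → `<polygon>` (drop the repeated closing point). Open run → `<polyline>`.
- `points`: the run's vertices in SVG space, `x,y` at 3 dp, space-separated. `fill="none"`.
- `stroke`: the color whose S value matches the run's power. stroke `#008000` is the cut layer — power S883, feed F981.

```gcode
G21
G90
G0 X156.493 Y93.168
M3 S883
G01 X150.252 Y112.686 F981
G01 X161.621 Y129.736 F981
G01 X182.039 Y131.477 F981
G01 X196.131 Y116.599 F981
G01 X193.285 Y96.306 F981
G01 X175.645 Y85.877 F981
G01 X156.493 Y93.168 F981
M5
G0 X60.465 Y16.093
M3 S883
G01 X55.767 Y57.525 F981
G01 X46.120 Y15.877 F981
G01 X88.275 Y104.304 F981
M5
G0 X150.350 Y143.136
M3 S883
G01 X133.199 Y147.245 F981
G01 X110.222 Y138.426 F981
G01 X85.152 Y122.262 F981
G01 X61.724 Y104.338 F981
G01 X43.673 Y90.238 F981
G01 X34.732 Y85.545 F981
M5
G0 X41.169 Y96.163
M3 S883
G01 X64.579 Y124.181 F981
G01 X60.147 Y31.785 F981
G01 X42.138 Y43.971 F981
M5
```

<svg xmlns="http://www.w3.org/2000/svg" width="209.681mm" height="159.300mm" viewBox="0 0 209.681 159.300">
  <polygon points="156.493,66.132 150.252,46.614 161.621,29.564 182.039,27.823 196.131,42.701 193.285,62.994 175.645,73.423" fill="none" stroke="#008000"/>
  <polyline points="60.465,143.207 55.767,101.775 46.120,143.423 88.275,54.996" fill="none" stroke="#008000"/>
  <polyline points="150.350,16.164 133.199,12.055 110.222,20.874 85.152,37.038 61.724,54.962 43.673,69.062 34.732,73.755" fill="none" stroke="#008000"/>
  <polyline points="41.169,63.137 64.579,35.119 60.147,127.515 42.138,115.329" fill="none" stroke="#008000"/>
</svg>

Each laser-on run becomes one SVG element. Flip Y back into SVG space with y_svg = 159.300 − y_machine. Every run uses S883, so all elements get stroke `#008000` (cut).

Run 1: The run returns to its start, so emit a `<polygon>` with points (Y-flipped): 156.493,66.132 150.252,46.614 161.621,29.564 182.039,27.823 196.131,42.701 193.285,62.994 175.645,73.423.

Run 2: The run is open, so emit a `<polyline>` with points (Y-flipped): 60.465,143.207 55.767,101.775 46.120,143.423 88.275,54.996.

Run 3: The run is open, so emit a `<polyline>` with points (Y-flipped): 150.350,16.164 133.199,12.055 110.222,20.874 85.152,37.038 61.724,54.962 43.673,69.062 34.732,73.755.

Run 4: The run is open, so emit a `<polyline>` with points (Y-flipped): 41.169,63.137 64.579,35.119 60.147,127.515 42.138,115.329.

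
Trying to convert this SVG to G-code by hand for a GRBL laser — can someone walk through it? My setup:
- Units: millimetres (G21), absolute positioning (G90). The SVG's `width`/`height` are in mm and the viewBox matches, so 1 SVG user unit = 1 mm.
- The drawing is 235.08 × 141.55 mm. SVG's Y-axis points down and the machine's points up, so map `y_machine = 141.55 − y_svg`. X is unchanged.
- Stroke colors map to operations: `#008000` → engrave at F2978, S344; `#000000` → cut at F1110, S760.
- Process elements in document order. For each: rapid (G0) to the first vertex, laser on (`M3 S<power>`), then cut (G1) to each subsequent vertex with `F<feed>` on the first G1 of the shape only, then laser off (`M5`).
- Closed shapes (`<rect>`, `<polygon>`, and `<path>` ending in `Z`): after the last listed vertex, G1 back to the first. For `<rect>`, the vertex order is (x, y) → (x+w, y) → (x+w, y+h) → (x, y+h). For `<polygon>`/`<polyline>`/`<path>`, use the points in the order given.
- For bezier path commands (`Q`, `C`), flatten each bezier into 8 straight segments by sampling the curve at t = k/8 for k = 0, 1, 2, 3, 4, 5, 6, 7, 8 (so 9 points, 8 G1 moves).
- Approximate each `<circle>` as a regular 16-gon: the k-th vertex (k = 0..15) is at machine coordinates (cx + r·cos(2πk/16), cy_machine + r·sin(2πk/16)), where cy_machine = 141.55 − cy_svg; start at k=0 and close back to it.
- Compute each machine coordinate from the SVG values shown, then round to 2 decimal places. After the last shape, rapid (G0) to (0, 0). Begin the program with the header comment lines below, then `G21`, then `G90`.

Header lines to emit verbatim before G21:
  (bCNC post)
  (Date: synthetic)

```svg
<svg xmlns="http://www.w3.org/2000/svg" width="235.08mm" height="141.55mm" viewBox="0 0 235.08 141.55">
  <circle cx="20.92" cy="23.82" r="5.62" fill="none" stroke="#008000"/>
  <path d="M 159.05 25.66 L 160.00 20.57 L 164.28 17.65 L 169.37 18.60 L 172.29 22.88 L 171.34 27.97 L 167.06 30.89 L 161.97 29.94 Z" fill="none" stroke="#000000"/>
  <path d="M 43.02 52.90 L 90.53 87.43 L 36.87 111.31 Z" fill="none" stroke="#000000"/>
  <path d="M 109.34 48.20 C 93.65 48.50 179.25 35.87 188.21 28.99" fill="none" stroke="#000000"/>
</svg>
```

(bCNC post)
(Date: synthetic)
G21
G90
G0 X26.54 Y117.73
M3 S344
G1 X26.11 Y119.88 F2978
G1 X24.89 Y121.70
G1 X23.07 Y122.92
G1 X20.92 Y123.35
G1 X18.77 Y122.92
G1 X16.95 Y121.70
G1 X15.73 Y119.88
G1 X15.30 Y117.73
G1 X15.73 Y115.58
G1 X16.95 Y113.76
G1 X18.77 Y112.54
G1 X20.92 Y112.11
G1 X23.07 Y112.54
G1 X24.89 Y113.76
G1 X26.11 Y115.58
G1 X26.54 Y117.73
M5
G0 X159.05 Y115.89
M3 S760
G1 X160.00 Y120.98 F1110
G1 X164.28 Y123.90
G1 X169.37 Y122.95
G1 X172.29 Y118.67
G1 X171.34 Y113.58
G1 X167.06 Y110.66
G1 X161.97 Y111.61
G1 X159.05 Y115.89
M5
G0 X43.02 Y88.65
M3 S760
G1 X90.53 Y54.12 F1110
G1 X36.87 Y30.24
G1 X43.02 Y88.65
M5
G0 X109.34 Y93.35
M3 S760
G1 X107.86 Y93.81 F1110
G1 X113.78 Y95.26
G1 X125.04 Y97.48
G1 X139.53 Y100.26
G1 X155.18 Y103.38
G1 X169.90 Y106.61
G1 X181.61 Y109.75
G1 X188.21 Y112.56
M5
G0 X0.00 Y0.00

1 u = 1 mm; y_m = 141.55 − y.

[1] `<circle>` circle, #008000→engrave S344 F2978: (26.54,117.73) → (26.11,119.88) → (24.89,121.70) → (23.07,122.92) → (20.92,123.35) → (18.77,122.92) → (16.95,121.70) → (15.73,119.88) → (15.30,117.73) → (15.73,115.58) → (16.95,113.76) → (18.77,112.54) → (20.92,112.11) → (23.07,112.54) → (24.89,113.76) → (26.11,115.58) → (26.54,117.73) (closed)

[2] `<path>` regular polygon, #000000→cut S760 F1110: (159.05,115.89) → (160.00,120.98) → (164.28,123.90) → (169.37,122.95) → (172.29,118.67) → (171.34,113.58) → (167.06,110.66) → (161.97,111.61) → (159.05,115.89) (closed)

[3] `<path>` regular polygon, #000000→cut S760 F1110: (43.02,88.65) → (90.53,54.12) → (36.87,30.24) → (43.02,88.65) (closed)

[4] `<path>` cubic bezier, #000000→cut S760 F1110: (109.34,93.35) → (107.86,93.81) → (113.78,95.26) → (125.04,97.48) → (139.53,100.26) → (155.18,103.38) → (169.90,106.61) → (181.61,109.75) → (188.21,112.56)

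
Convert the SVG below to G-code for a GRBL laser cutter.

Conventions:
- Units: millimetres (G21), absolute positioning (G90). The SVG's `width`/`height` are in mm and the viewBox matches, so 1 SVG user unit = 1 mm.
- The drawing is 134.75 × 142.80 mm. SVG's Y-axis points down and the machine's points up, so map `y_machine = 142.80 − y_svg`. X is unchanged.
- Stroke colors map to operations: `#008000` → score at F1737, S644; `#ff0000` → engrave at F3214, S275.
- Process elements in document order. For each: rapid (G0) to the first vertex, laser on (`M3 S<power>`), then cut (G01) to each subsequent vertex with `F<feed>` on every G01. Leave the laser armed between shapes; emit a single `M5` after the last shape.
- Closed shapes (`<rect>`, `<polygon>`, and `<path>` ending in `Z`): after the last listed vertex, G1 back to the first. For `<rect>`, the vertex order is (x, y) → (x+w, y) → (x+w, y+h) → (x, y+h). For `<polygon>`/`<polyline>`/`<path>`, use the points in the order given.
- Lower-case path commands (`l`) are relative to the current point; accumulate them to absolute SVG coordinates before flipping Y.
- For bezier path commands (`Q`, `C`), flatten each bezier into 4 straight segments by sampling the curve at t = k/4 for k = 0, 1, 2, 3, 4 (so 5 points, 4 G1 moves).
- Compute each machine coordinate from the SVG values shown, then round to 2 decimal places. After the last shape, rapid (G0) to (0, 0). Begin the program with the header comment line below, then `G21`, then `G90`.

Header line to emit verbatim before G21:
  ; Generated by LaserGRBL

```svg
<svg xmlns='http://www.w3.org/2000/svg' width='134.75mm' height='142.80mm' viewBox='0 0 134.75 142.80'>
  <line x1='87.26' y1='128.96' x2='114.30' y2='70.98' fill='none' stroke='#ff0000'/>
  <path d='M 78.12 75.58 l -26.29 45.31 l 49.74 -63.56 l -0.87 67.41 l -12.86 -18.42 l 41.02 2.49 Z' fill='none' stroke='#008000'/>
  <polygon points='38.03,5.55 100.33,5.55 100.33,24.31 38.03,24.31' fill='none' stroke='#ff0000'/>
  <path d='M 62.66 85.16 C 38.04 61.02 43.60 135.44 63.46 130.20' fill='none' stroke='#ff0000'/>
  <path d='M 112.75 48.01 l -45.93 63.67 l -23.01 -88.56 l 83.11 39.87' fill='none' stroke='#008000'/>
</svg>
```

viewBox `0 0 134.75 142.80` with mm width/height → 1 unit = 1 mm. Flip: y_m = 142.80 − y_svg.

**Shape 1** — `<line>` line segment, stroke `#ff0000` → engrave (S275, F3214). Machine vertices: (87.26,13.84) → (114.30,71.82). Open path.

**Shape 2** — `<path>` closed polygon, stroke `#008000` → score (S644, F1737). Machine vertices: (78.12,67.22) → (51.83,21.91) → (101.57,85.47) → (100.70,18.06) → (87.84,36.48) → (128.86,33.99) → (78.12,67.22). Closed: final G1 returns to the first vertex.

**Shape 3** — `<polygon>` rectangle, stroke `#ff0000` → engrave (S275, F3214). Machine vertices: (38.03,137.25) → (100.33,137.25) → (100.33,118.49) → (38.03,118.49) → (38.03,137.25). Closed: final G1 returns to the first vertex.

**Shape 4** — `<path>` cubic bezier, stroke `#ff0000` → engrave (S275, F3214). Control points (SVG): P0=(62.66,85.16), P1=(38.04,61.02), P2=(43.60,135.44), P3=(63.46,130.20); sampled at t=k/4. Machine vertices: (62.66,57.64) → (49.61,60.05) → (46.38,42.21) → (51.49,20.82) → (63.46,12.60). Open path.

**Shape 5** — `<path>` open polyline, stroke `#008000` → score (S644, F1737). Machine vertices: (112.75,94.79) → (66.82,31.12) → (43.81,119.68) → (126.92,79.81). Open path.

; Generated by LaserGRBL
G21
G90
G0 X87.26 Y13.84
M3 S275
G01 X114.30 Y71.82 F3214
G0 X78.12 Y67.22
M3 S644
G01 X51.83 Y21.91 F1737
G01 X101.57 Y85.47 F1737
G01 X100.70 Y18.06 F1737
G01 X87.84 Y36.48 F1737
G01 X128.86 Y33.99 F1737
G01 X78.12 Y67.22 F1737
G0 X38.03 Y137.25
M3 S275
G01 X100.33 Y137.25 F3214
G01 X100.33 Y118.49 F3214
G01 X38.03 Y118.49 F3214
G01 X38.03 Y137.25 F3214
G0 X62.66 Y57.64
M3 S275
G01 X49.61 Y60.05 F3214
G01 X46.38 Y42.21 F3214
G01 X51.49 Y20.82 F3214
G01 X63.46 Y12.60 F3214
G0 X112.75 Y94.79
M3 S644
G01 X66.82 Y31.12 F1737
G01 X43.81 Y119.68 F1737
G01 X126.92 Y79.81 F1737
M5
G0 X0.00 Y0.00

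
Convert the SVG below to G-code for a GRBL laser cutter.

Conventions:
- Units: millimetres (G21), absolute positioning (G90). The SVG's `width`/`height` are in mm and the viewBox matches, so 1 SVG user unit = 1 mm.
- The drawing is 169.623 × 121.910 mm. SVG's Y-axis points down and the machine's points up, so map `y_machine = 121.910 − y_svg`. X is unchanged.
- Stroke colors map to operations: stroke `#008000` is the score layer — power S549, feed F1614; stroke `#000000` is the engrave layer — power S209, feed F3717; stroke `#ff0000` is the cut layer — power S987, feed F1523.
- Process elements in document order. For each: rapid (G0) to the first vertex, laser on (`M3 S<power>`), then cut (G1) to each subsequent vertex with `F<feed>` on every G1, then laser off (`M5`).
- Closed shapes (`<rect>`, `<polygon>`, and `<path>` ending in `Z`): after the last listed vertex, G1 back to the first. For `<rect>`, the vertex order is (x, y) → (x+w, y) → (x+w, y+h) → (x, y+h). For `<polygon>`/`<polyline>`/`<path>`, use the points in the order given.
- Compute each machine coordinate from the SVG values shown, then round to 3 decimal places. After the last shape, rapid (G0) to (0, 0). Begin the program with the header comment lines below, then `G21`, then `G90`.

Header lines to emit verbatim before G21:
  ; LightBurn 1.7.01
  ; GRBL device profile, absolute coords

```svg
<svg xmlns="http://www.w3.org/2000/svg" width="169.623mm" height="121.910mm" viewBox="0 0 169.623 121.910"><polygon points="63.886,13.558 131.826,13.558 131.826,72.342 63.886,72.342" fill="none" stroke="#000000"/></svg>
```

; LightBurn 1.7.01
; GRBL device profile, absolute coords
G21
G90
G0 X63.886 Y108.352
M3 S209
G1 X131.826 Y108.352 F3717
G1 X131.826 Y49.568 F3717
G1 X63.886 Y49.568 F3717
G1 X63.886 Y108.352 F3717
M5
G0 X0.000 Y0.000

1 u = 1 mm; y_m = 121.910 − y.

[1] `<polygon>` rectangle, #000000→engrave S209 F3717: (63.886,108.352) → (131.826,108.352) → (131.826,49.568) → (63.886,49.568) → (63.886,108.352) (closed)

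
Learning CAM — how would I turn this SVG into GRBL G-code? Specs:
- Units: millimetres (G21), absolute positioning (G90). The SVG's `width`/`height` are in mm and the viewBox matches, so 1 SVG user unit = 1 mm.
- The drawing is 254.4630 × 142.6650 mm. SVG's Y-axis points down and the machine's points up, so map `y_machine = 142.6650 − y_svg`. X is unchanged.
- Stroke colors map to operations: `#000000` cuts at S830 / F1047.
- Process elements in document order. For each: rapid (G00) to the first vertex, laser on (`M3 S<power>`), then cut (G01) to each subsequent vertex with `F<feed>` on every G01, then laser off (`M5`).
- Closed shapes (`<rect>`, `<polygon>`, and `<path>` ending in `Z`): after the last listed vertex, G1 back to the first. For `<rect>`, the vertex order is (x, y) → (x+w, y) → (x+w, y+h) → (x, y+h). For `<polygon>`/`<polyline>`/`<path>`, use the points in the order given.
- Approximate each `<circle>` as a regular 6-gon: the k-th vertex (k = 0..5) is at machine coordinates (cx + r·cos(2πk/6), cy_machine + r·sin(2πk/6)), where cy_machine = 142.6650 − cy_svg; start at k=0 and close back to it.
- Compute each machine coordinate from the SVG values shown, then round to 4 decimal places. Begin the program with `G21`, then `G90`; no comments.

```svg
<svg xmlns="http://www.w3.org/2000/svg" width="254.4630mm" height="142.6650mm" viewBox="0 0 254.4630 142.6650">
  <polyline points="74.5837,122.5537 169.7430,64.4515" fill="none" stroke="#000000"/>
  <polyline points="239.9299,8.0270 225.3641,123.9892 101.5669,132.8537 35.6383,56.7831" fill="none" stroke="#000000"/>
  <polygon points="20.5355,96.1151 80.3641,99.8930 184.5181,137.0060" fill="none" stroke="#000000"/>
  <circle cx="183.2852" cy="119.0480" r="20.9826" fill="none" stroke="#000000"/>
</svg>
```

Since the viewBox matches the mm dimensions, user units are millimetres directly. The only transform is the Y-flip y_m = 142.6650 − y_svg.

Shape 1 is a line segment drawn with `<polyline>`. Its stroke #000000 means cut at S830, F1047. After flipping Y the toolpath is (74.5837,20.1113) → (169.7430,78.2135).

Shape 2 is a open polyline drawn with `<polyline>`. Its stroke #000000 means cut at S830, F1047. After flipping Y the toolpath is (239.9299,134.6380) → (225.3641,18.6758) → (101.5669,9.8113) → (35.6383,85.8819).

Shape 3 is a closed polygon drawn with `<polygon>`. Its stroke #000000 means cut at S830, F1047. After flipping Y the toolpath is (20.5355,46.5499) → (80.3641,42.7720) → (184.5181,5.6590) → (20.5355,46.5499), returning to the start.

Shape 4 is a circle drawn with `<circle>`. Its stroke #000000 means cut at S830, F1047. After flipping Y the toolpath is (204.2678,23.6170) → (193.7765,41.7885) → (172.7939,41.7885) → (162.3026,23.6170) → (172.7939,5.4455) → (193.7765,5.4455) → (204.2678,23.6170), returning to the start.

G21
G90
G00 X74.5837 Y20.1113
M3 S830
G01 X169.7430 Y78.2135 F1047
M5
G00 X239.9299 Y134.6380
M3 S830
G01 X225.3641 Y18.6758 F1047
G01 X101.5669 Y9.8113 F1047
G01 X35.6383 Y85.8819 F1047
M5
G00 X20.5355 Y46.5499
M3 S830
G01 X80.3641 Y42.7720 F1047
G01 X184.5181 Y5.6590 F1047
G01 X20.5355 Y46.5499 F1047
M5
G00 X204.2678 Y23.6170
M3 S830
G01 X193.7765 Y41.7885 F1047
G01 X172.7939 Y41.7885 F1047
G01 X162.3026 Y23.6170 F1047
G01 X172.7939 Y5.4455 F1047
G01 X193.7765 Y5.4455 F1047
G01 X204.2678 Y23.6170 F1047
M5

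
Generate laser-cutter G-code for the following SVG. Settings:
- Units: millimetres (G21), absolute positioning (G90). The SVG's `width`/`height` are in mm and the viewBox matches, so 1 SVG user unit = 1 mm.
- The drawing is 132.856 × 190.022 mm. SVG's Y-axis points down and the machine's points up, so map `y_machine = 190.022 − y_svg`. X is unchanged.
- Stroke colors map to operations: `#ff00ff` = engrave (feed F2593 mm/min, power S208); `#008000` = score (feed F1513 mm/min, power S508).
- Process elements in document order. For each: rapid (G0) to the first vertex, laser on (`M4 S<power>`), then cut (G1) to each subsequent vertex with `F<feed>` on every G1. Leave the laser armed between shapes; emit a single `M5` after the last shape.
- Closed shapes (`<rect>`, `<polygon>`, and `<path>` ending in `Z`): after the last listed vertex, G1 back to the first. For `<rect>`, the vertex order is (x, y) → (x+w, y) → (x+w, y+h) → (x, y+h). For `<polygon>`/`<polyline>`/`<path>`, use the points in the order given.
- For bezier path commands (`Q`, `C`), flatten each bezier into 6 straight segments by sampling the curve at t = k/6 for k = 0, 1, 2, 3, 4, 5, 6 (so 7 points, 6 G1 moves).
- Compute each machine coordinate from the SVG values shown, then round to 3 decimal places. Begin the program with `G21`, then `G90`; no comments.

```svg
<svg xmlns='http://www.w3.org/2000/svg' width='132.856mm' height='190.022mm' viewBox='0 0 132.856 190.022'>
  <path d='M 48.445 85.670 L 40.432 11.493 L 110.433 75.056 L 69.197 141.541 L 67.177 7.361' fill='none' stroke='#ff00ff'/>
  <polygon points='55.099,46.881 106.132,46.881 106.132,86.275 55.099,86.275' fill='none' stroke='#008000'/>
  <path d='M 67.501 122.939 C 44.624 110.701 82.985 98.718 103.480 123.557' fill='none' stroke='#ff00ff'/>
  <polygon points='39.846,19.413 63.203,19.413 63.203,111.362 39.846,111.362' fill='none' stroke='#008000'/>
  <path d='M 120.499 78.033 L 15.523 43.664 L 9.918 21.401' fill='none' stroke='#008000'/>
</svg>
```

G21
G90
G0 X48.445 Y104.352
M4 S208
G1 X40.432 Y178.529 F2593
G1 X110.433 Y114.966 F2593
G1 X69.197 Y48.481 F2593
G1 X67.177 Y182.661 F2593
G0 X55.099 Y143.141
M4 S508
G1 X106.132 Y143.141 F1513
G1 X106.132 Y103.747 F1513
G1 X55.099 Y103.747 F1513
G1 X55.099 Y143.141 F1513
G0 X67.501 Y67.083
M4 S208
G1 X60.799 Y73.011 F2593
G1 X62.107 Y77.882 F2593
G1 X69.226 Y80.678 F2593
G1 X79.959 Y80.384 F2593
G1 X92.110 Y75.985 F2593
G1 X103.480 Y66.465 F2593
G0 X39.846 Y170.609
M4 S508
G1 X63.203 Y170.609 F1513
G1 X63.203 Y78.660 F1513
G1 X39.846 Y78.660 F1513
G1 X39.846 Y170.609 F1513
G0 X120.499 Y111.989
M4 S508
G1 X15.523 Y146.358 F1513
G1 X9.918 Y168.621 F1513
M5

Since the viewBox matches the mm dimensions, user units are millimetres directly. The only transform is the Y-flip y_m = 190.022 − y_svg.

Shape 1 is a open polyline drawn with `<path>`. Its stroke #ff00ff means engrave at S208, F2593. After flipping Y the toolpath is (48.445,104.352) → (40.432,178.529) → (110.433,114.966) → (69.197,48.481) → (67.177,182.661).

Shape 2 is a rectangle drawn with `<polygon>`. Its stroke #008000 means score at S508, F1513. After flipping Y the toolpath is (55.099,143.141) → (106.132,143.141) → (106.132,103.747) → (55.099,103.747) → (55.099,143.141), returning to the start.

Shape 3 is a cubic bezier drawn with `<path>`. Its stroke #ff00ff means engrave at S208, F2593. After flipping Y the toolpath is (67.501,67.083) → (60.799,73.011) → (62.107,77.882) → (69.226,80.678) → (79.959,80.384) → (92.110,75.985) → (103.480,66.465).

Shape 4 is a rectangle drawn with `<polygon>`. Its stroke #008000 means score at S508, F1513. After flipping Y the toolpath is (39.846,170.609) → (63.203,170.609) → (63.203,78.660) → (39.846,78.660) → (39.846,170.609), returning to the start.

Shape 5 is a open polyline drawn with `<path>`. Its stroke #008000 means score at S508, F1513. After flipping Y the toolpath is (120.499,111.989) → (15.523,146.358) → (9.918,168.621).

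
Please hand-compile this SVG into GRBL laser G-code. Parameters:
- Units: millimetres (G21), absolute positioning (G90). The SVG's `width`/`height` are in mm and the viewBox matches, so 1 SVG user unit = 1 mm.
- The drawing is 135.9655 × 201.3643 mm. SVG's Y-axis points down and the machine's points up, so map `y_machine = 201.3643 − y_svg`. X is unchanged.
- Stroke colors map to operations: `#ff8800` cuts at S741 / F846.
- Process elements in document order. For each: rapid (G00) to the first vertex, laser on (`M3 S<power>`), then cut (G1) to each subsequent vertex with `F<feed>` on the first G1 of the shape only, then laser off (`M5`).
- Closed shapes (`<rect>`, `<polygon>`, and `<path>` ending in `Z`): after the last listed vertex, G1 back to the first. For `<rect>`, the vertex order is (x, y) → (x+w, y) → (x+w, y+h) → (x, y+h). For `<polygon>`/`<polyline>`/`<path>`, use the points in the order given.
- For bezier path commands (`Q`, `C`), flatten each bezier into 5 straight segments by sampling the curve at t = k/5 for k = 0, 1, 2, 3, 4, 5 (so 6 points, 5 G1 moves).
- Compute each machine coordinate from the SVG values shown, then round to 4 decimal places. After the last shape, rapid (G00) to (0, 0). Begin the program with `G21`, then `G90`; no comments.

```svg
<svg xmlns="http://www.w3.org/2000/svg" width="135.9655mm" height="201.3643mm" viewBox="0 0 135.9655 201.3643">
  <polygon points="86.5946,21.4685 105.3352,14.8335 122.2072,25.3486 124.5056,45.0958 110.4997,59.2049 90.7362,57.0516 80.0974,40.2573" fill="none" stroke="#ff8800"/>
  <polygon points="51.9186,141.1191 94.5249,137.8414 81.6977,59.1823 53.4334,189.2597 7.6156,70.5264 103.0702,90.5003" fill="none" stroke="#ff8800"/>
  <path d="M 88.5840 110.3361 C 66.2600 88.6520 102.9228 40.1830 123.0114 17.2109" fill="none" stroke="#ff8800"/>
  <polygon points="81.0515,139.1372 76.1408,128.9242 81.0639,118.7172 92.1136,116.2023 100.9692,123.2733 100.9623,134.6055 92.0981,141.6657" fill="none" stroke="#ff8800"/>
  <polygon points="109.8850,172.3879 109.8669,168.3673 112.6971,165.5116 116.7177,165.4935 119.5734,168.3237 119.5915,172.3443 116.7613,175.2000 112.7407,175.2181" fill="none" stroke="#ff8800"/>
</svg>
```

G21
G90
G00 X86.5946 Y179.8958
M3 S741
G1 X105.3352 Y186.5308 F846
G1 X122.2072 Y176.0157
G1 X124.5056 Y156.2685
G1 X110.4997 Y142.1594
G1 X90.7362 Y144.3127
G1 X80.0974 Y161.1070
G1 X86.5946 Y179.8958
M5
G00 X51.9186 Y60.2452
M3 S741
G1 X94.5249 Y63.5229 F846
G1 X81.6977 Y142.1820
G1 X53.4334 Y12.1046
G1 X7.6156 Y130.8379
G1 X103.0702 Y110.8640
G1 X51.9186 Y60.2452
M5
G00 X88.5840 Y91.0282
M3 S741
G1 X81.6635 Y106.8346 F846
G1 X85.2730 Y126.5598
G1 X95.7854 Y147.6944
G1 X109.5738 Y167.7288
G1 X123.0114 Y184.1534
M5
G00 X81.0515 Y62.2271
M3 S741
G1 X76.1408 Y72.4401 F846
G1 X81.0639 Y82.6471
G1 X92.1136 Y85.1620
G1 X100.9692 Y78.0910
G1 X100.9623 Y66.7588
G1 X92.0981 Y59.6986
G1 X81.0515 Y62.2271
M5
G00 X109.8850 Y28.9764
M3 S741
G1 X109.8669 Y32.9970 F846
G1 X112.6971 Y35.8527
G1 X116.7177 Y35.8708
G1 X119.5734 Y33.0406
G1 X119.5915 Y29.0200
G1 X116.7613 Y26.1643
G1 X112.7407 Y26.1462
G1 X109.8850 Y28.9764
M5
G00 X0.0000 Y0.0000

1 u = 1 mm; y_m = 201.3643 − y.

[1] `<polygon>` regular polygon, #ff8800→cut S741 F846: (86.5946,179.8958) → (105.3352,186.5308) → (122.2072,176.0157) → (124.5056,156.2685) → (110.4997,142.1594) → (90.7362,144.3127) → (80.0974,161.1070) → (86.5946,179.8958) (closed)

[2] `<polygon>` closed polygon, #ff8800→cut S741 F846: (51.9186,60.2452) → (94.5249,63.5229) → (81.6977,142.1820) → (53.4334,12.1046) → (7.6156,130.8379) → (103.0702,110.8640) → (51.9186,60.2452) (closed)

[3] `<path>` cubic bezier, #ff8800→cut S741 F846: (88.5840,91.0282) → (81.6635,106.8346) → (85.2730,126.5598) → (95.7854,147.6944) → (109.5738,167.7288) → (123.0114,184.1534)

[4] `<polygon>` regular polygon, #ff8800→cut S741 F846: (81.0515,62.2271) → (76.1408,72.4401) → (81.0639,82.6471) → (92.1136,85.1620) → (100.9692,78.0910) → (100.9623,66.7588) → (92.0981,59.6986) → (81.0515,62.2271) (closed)

[5] `<polygon>` regular polygon, #ff8800→cut S741 F846: (109.8850,28.9764) → (109.8669,32.9970) → (112.6971,35.8527) → (116.7177,35.8708) → (119.5734,33.0406) → (119.5915,29.0200) → (116.7613,26.1643) → (112.7407,26.1462) → (109.8850,28.9764) (closed)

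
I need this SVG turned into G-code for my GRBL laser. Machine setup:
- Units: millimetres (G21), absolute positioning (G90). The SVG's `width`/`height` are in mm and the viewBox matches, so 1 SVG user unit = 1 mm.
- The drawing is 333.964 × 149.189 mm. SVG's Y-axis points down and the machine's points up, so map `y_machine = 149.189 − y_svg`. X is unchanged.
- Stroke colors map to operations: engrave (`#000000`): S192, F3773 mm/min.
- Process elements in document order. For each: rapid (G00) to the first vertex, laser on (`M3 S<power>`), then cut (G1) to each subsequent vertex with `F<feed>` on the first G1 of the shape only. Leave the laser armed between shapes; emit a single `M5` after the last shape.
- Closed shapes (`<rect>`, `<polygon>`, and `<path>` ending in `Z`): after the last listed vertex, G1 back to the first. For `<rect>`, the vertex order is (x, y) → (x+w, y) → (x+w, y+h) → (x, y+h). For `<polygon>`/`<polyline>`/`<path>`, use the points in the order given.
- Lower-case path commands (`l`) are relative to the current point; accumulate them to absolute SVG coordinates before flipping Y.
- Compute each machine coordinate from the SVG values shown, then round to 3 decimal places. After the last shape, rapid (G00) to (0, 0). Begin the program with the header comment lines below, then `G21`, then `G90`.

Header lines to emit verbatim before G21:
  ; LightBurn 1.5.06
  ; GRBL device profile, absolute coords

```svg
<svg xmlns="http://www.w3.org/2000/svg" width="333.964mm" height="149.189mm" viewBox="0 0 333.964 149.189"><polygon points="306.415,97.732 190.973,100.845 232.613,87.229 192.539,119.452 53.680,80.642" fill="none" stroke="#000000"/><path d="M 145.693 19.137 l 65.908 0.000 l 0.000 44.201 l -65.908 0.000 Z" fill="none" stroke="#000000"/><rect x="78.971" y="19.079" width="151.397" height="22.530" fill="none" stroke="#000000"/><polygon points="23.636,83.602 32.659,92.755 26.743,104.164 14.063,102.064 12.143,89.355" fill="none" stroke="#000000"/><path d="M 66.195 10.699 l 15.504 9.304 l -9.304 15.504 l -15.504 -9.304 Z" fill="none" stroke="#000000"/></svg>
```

1 u = 1 mm; y_m = 149.189 − y.

[1] `<polygon>` closed polygon, #000000→engrave S192 F3773: (306.415,51.457) → (190.973,48.344) → (232.613,61.960) → (192.539,29.737) → (53.680,68.547) → (306.415,51.457) (closed)

[2] `<path>` rectangle, #000000→engrave S192 F3773: (145.693,130.052) → (211.601,130.052) → (211.601,85.851) → (145.693,85.851) → (145.693,130.052) (closed)

[3] `<rect>` rectangle, #000000→engrave S192 F3773: (78.971,130.110) → (230.368,130.110) → (230.368,107.580) → (78.971,107.580) → (78.971,130.110) (closed)

[4] `<polygon>` regular polygon, #000000→engrave S192 F3773: (23.636,65.587) → (32.659,56.434) → (26.743,45.025) → (14.063,47.125) → (12.143,59.834) → (23.636,65.587) (closed)

[5] `<path>` regular polygon, #000000→engrave S192 F3773: (66.195,138.490) → (81.699,129.186) → (72.395,113.682) → (56.891,122.986) → (66.195,138.490) (closed)

; LightBurn 1.5.06
; GRBL device profile, absolute coords
G21
G90
G00 X306.415 Y51.457
M3 S192
G1 X190.973 Y48.344 F3773
G1 X232.613 Y61.960
G1 X192.539 Y29.737
G1 X53.680 Y68.547
G1 X306.415 Y51.457
G00 X145.693 Y130.052
M3 S192
G1 X211.601 Y130.052 F3773
G1 X211.601 Y85.851
G1 X145.693 Y85.851
G1 X145.693 Y130.052
G00 X78.971 Y130.110
M3 S192
G1 X230.368 Y130.110 F3773
G1 X230.368 Y107.580
G1 X78.971 Y107.580
G1 X78.971 Y130.110
G00 X23.636 Y65.587
M3 S192
G1 X32.659 Y56.434 F3773
G1 X26.743 Y45.025
G1 X14.063 Y47.125
G1 X12.143 Y59.834
G1 X23.636 Y65.587
G00 X66.195 Y138.490
M3 S192
G1 X81.699 Y129.186 F3773
G1 X72.395 Y113.682
G1 X56.891 Y122.986
G1 X66.195 Y138.490
M5
G00 X0.000 Y0.000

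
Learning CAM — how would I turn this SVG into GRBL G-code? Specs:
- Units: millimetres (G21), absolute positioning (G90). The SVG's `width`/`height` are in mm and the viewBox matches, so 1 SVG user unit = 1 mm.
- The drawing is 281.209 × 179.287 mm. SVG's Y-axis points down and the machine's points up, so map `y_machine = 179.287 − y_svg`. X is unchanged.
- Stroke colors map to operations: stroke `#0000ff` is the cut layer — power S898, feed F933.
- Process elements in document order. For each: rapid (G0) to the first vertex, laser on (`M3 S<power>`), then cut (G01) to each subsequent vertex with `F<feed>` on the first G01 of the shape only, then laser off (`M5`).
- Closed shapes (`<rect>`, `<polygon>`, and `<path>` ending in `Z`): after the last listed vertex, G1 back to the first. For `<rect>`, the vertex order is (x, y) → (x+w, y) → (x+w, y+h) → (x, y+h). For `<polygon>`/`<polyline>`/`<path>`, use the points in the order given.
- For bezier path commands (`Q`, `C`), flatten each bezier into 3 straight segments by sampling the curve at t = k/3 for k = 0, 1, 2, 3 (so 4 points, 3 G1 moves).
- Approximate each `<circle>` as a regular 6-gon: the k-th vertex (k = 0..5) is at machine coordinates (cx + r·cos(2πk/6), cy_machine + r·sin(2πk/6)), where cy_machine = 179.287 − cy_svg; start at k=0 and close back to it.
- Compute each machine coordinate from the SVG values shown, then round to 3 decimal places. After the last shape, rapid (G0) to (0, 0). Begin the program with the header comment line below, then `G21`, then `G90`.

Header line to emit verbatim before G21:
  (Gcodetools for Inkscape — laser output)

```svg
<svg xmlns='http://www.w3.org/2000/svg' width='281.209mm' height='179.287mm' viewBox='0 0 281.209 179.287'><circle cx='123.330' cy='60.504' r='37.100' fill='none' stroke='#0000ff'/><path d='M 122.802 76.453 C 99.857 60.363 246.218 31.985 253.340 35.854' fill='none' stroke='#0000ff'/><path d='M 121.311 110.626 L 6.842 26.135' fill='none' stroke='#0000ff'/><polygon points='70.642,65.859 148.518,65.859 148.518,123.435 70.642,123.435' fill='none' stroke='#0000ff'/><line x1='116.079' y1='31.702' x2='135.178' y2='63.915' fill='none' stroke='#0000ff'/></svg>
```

(Gcodetools for Inkscape — laser output)
G21
G90
G0 X160.430 Y118.783
M3 S898
G01 X141.880 Y150.913 F933
G01 X104.780 Y150.913
G01 X86.230 Y118.783
G01 X104.780 Y86.653
G01 X141.880 Y86.653
G01 X160.430 Y118.783
M5
G0 X122.802 Y102.834
M3 S898
G01 X144.865 Y121.371 F933
G01 X211.233 Y138.202
G01 X253.340 Y143.433
M5
G0 X121.311 Y68.661
M3 S898
G01 X6.842 Y153.152 F933
M5
G0 X70.642 Y113.428
M3 S898
G01 X148.518 Y113.428 F933
G01 X148.518 Y55.852
G01 X70.642 Y55.852
G01 X70.642 Y113.428
M5
G0 X116.079 Y147.585
M3 S898
G01 X135.178 Y115.372 F933
M5
G0 X0.000 Y0.000

1 u = 1 mm; y_m = 179.287 − y.

[1] `<circle>` circle, #0000ff→cut S898 F933: (160.430,118.783) → (141.880,150.913) → (104.780,150.913) → (86.230,118.783) → (104.780,86.653) → (141.880,86.653) → (160.430,118.783) (closed)

[2] `<path>` cubic bezier, #0000ff→cut S898 F933: (122.802,102.834) → (144.865,121.371) → (211.233,138.202) → (253.340,143.433)

[3] `<path>` line segment, #0000ff→cut S898 F933: (121.311,68.661) → (6.842,153.152)

[4] `<polygon>` rectangle, #0000ff→cut S898 F933: (70.642,113.428) → (148.518,113.428) → (148.518,55.852) → (70.642,55.852) → (70.642,113.428) (closed)

[5] `<line>` line segment, #0000ff→cut S898 F933: (116.079,147.585) → (135.178,115.372)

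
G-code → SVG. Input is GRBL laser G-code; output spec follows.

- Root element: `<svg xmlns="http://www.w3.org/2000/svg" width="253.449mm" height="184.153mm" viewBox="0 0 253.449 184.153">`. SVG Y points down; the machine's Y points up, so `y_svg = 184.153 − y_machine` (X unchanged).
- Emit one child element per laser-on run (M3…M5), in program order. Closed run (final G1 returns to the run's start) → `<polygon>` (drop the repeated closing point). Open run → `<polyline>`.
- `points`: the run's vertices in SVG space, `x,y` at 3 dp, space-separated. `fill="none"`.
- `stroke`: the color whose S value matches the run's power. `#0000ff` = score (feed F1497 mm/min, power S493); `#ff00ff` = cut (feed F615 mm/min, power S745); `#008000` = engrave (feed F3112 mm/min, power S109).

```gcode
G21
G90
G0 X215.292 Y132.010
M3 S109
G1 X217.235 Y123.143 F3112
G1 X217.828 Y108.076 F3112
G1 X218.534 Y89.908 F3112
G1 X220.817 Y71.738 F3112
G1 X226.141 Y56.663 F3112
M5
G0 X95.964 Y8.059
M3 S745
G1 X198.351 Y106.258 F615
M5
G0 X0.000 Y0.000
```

<svg xmlns="http://www.w3.org/2000/svg" width="253.449mm" height="184.153mm" viewBox="0 0 253.449 184.153">
  <polyline points="215.292,52.143 217.235,61.010 217.828,76.077 218.534,94.245 220.817,112.415 226.141,127.490" fill="none" stroke="#008000"/>
  <polyline points="95.964,176.094 198.351,77.895" fill="none" stroke="#ff00ff"/>
</svg>

y_svg = 184.153 − y_m.

[1] S109→`#008000` (engrave); open run; points: 215.292,52.143 217.235,61.010 217.828,76.077 218.534,94.245 220.817,112.415 226.141,127.490

[2] S745→`#ff00ff` (cut); open run; points: 95.964,176.094 198.351,77.895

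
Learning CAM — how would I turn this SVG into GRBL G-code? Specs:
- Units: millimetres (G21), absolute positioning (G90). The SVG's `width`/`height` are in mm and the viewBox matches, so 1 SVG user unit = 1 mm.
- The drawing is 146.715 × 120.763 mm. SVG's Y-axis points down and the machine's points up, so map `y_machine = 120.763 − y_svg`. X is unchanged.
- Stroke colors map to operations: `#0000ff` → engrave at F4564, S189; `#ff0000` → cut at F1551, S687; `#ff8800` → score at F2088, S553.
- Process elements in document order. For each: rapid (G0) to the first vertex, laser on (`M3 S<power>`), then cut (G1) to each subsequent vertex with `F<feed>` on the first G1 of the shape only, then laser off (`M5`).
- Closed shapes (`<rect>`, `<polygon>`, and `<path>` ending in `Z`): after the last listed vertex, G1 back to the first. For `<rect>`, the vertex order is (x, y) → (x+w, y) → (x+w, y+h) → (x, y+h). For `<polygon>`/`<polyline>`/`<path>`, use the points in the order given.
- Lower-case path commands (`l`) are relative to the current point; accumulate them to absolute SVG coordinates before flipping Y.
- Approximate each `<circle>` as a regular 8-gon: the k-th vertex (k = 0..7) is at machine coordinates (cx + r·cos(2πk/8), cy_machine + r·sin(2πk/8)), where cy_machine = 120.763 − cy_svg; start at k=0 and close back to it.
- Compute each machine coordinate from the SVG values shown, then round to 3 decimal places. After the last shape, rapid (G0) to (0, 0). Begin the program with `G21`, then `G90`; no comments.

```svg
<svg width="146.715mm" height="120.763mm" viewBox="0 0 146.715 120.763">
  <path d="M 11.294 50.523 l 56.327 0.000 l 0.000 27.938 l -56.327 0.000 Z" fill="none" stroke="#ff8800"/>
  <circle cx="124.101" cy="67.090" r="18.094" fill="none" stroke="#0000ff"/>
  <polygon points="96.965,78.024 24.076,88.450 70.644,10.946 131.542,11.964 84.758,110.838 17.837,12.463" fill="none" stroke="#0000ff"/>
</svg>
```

G21
G90
G0 X11.294 Y70.240
M3 S553
G1 X67.621 Y70.240 F2088
G1 X67.621 Y42.302
G1 X11.294 Y42.302
G1 X11.294 Y70.240
M5
G0 X142.195 Y53.673
M3 S189
G1 X136.895 Y66.467 F4564
G1 X124.101 Y71.767
G1 X111.307 Y66.467
G1 X106.007 Y53.673
G1 X111.307 Y40.879
G1 X124.101 Y35.579
G1 X136.895 Y40.879
G1 X142.195 Y53.673
M5
G0 X96.965 Y42.739
M3 S189
G1 X24.076 Y32.313 F4564
G1 X70.644 Y109.817
G1 X131.542 Y108.799
G1 X84.758 Y9.925
G1 X17.837 Y108.300
G1 X96.965 Y42.739
M5
G0 X0.000 Y0.000

1 u = 1 mm; y_m = 120.763 − y.

[1] `<path>` rectangle, #ff8800→score S553 F2088: (11.294,70.240) → (67.621,70.240) → (67.621,42.302) → (11.294,42.302) → (11.294,70.240) (closed)

[2] `<circle>` circle, #0000ff→engrave S189 F4564: (142.195,53.673) → (136.895,66.467) → (124.101,71.767) → (111.307,66.467) → (106.007,53.673) → (111.307,40.879) → (124.101,35.579) → (136.895,40.879) → (142.195,53.673) (closed)

[3] `<polygon>` closed polygon, #0000ff→engrave S189 F4564: (96.965,42.739) → (24.076,32.313) → (70.644,109.817) → (131.542,108.799) → (84.758,9.925) → (17.837,108.300) → (96.965,42.739) (closed)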